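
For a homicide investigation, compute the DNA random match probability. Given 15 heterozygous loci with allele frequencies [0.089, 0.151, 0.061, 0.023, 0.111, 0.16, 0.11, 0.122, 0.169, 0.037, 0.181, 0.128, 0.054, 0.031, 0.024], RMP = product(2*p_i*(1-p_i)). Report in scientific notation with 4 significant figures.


Computing RMP for 15 loci:
Locus 1: 2 * 0.089 * 0.911 = 0.162158
Locus 2: 2 * 0.151 * 0.849 = 0.256398
Locus 3: 2 * 0.061 * 0.939 = 0.114558
Locus 4: 2 * 0.023 * 0.977 = 0.044942
Locus 5: 2 * 0.111 * 0.889 = 0.197358
Locus 6: 2 * 0.16 * 0.84 = 0.2688
Locus 7: 2 * 0.11 * 0.89 = 0.1958
Locus 8: 2 * 0.122 * 0.878 = 0.214232
Locus 9: 2 * 0.169 * 0.831 = 0.280878
Locus 10: 2 * 0.037 * 0.963 = 0.071262
Locus 11: 2 * 0.181 * 0.819 = 0.296478
Locus 12: 2 * 0.128 * 0.872 = 0.223232
Locus 13: 2 * 0.054 * 0.946 = 0.102168
Locus 14: 2 * 0.031 * 0.969 = 0.060078
Locus 15: 2 * 0.024 * 0.976 = 0.046848
RMP = 1.815e-13

1.815e-13


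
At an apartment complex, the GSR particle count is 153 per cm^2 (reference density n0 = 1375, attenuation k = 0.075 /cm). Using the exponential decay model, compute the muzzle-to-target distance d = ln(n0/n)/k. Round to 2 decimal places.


GSR distance calculation:
n0/n = 1375 / 153 = 8.986928
ln(n0/n) = 2.195771
d = 2.195771 / 0.075 = 29.28 cm

29.28


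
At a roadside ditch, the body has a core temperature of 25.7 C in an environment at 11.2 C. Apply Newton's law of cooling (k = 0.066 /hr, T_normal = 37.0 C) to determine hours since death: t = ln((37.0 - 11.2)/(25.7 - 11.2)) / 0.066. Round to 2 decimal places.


Using Newton's law of cooling:
t = ln((T_normal - T_ambient) / (T_body - T_ambient)) / k
T_normal - T_ambient = 25.8
T_body - T_ambient = 14.5
Ratio = 1.77931
ln(ratio) = 0.576226
t = 0.576226 / 0.066 = 8.73 hours

8.73


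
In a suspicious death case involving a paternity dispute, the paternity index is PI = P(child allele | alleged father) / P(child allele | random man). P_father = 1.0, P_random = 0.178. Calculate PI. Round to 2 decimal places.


Paternity Index calculation:
PI = P(allele|father) / P(allele|random)
PI = 1.0 / 0.178
PI = 5.62

5.62


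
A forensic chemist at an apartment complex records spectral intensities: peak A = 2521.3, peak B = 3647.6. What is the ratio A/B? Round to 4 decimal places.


Spectral peak ratio:
Peak A = 2521.3 counts
Peak B = 3647.6 counts
Ratio = 2521.3 / 3647.6 = 0.6912

0.6912


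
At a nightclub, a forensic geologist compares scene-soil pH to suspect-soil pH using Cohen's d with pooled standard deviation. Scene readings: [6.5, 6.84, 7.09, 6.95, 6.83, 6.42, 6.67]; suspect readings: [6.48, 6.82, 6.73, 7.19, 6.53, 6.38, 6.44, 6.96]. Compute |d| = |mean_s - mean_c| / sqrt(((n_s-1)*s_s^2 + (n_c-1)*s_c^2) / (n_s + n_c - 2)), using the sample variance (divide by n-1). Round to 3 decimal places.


Pooled-variance Cohen's d for soil pH comparison:
Scene mean = 47.3 / 7 = 6.757143
Suspect mean = 53.53 / 8 = 6.69125
Scene sample variance s_s^2 = 0.057924
Suspect sample variance s_c^2 = 0.081384
Pooled variance = ((n_s-1)*s_s^2 + (n_c-1)*s_c^2) / (n_s + n_c - 2) = 0.070556
Pooled SD = sqrt(0.070556) = 0.265624
Mean difference = 0.065893
|d| = |0.065893| / 0.265624 = 0.248

0.248


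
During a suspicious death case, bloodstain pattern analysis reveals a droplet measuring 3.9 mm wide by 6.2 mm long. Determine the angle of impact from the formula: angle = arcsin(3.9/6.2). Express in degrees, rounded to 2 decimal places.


Blood spatter impact angle calculation:
width / length = 3.9 / 6.2 = 0.629032
angle = arcsin(0.629032)
angle = 38.98 degrees

38.98


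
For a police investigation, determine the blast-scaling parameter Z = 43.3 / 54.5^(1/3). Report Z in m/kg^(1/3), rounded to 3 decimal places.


Scaled distance calculation:
W^(1/3) = 54.5^(1/3) = 3.791393
Z = R / W^(1/3) = 43.3 / 3.791393
Z = 11.421 m/kg^(1/3)

11.421


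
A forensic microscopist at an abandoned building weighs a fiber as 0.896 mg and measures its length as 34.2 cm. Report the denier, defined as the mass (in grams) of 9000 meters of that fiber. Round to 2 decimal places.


Denier calculation:
Mass in grams = 0.896 mg / 1000 = 0.000896 g
Length in meters = 34.2 cm / 100 = 0.342 m
Linear density = mass / length = 0.000896 / 0.342 = 0.00261988 g/m
Denier = (g/m) * 9000 = 0.00261988 * 9000 = 23.58

23.58


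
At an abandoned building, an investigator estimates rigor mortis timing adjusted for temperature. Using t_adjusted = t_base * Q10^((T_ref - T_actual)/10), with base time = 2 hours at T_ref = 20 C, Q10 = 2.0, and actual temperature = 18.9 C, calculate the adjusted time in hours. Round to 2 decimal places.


Rigor mortis time adjustment:
Exponent = (T_ref - T_actual) / 10 = (20 - 18.9) / 10 = 0.11
Q10 factor = 2.0^0.11 = 1.07923
t_adjusted = 2 * 1.07923 = 2.16 hours

2.16


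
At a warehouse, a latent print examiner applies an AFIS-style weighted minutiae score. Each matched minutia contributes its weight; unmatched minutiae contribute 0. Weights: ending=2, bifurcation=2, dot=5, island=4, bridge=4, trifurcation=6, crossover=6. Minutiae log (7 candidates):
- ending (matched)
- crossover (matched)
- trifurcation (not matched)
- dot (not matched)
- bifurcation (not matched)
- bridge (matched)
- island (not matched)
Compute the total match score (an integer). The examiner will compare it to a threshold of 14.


Weighted minutiae match score:
  ending: matched, +2 (running total 2)
  crossover: matched, +6 (running total 8)
  trifurcation: not matched, +0
  dot: not matched, +0
  bifurcation: not matched, +0
  bridge: matched, +4 (running total 12)
  island: not matched, +0
Total score = 12
Threshold = 14; verdict = inconclusive

12


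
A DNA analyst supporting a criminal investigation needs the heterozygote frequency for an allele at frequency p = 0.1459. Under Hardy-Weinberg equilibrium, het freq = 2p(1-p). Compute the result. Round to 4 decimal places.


Hardy-Weinberg heterozygote frequency:
q = 1 - p = 1 - 0.1459 = 0.8541
2pq = 2 * 0.1459 * 0.8541 = 0.2492

0.2492


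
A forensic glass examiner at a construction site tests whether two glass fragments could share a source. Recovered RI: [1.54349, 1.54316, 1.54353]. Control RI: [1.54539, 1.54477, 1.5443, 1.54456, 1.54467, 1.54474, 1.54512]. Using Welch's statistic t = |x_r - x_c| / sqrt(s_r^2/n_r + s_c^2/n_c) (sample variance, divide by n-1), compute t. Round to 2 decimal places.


Welch's t-criterion for glass RI comparison:
Recovered mean = sum / n_r = 4.63018 / 3 = 1.5433933
Control mean = sum / n_c = 10.81355 / 7 = 1.5447929
Recovered sample variance s_r^2 = 4.12333e-08
Control sample variance s_c^2 = 1.29857e-07
Welch SE (unpooled) = sqrt(s_r^2/n_r + s_c^2/n_c) = sqrt(1.37444e-08 + 1.8551e-08) = sqrt(3.22954e-08) = 0.000179709
|mean_r - mean_c| = 0.00139952
t = 0.00139952 / 0.000179709 = 7.79

7.79


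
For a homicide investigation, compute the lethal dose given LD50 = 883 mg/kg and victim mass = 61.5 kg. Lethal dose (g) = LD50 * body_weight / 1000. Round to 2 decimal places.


Lethal dose calculation:
Lethal dose = LD50 * body_weight / 1000
= 883 * 61.5 / 1000
= 54304.5 / 1000
= 54.30 g

54.30


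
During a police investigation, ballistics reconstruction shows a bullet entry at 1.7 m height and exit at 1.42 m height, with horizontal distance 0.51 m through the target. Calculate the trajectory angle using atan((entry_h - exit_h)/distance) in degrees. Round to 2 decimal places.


Bullet trajectory angle:
Height difference = 1.7 - 1.42 = 0.28 m
angle = atan(0.28 / 0.51)
angle = atan(0.54902)
angle = 28.77 degrees

28.77


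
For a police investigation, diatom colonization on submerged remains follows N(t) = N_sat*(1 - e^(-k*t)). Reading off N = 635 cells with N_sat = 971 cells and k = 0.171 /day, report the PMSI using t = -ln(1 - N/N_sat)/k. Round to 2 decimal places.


PMSI from diatom colonization curve:
N / N_sat = 635 / 971 = 0.653965
1 - N/N_sat = 0.346035
ln(1 - N/N_sat) = -1.061215
t = -ln(1 - N/N_sat) / k = -(-1.061215) / 0.171 = 6.21 days

6.21


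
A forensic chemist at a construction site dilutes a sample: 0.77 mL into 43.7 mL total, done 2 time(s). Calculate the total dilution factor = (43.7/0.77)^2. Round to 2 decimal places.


Dilution factor calculation:
Single dilution = V_total / V_sample = 43.7 / 0.77 ≈ 56.753247
Number of dilutions = 2
Total DF = (43.7 / 0.77)^2 (full precision, rounded at the end) = 3220.93

3220.93


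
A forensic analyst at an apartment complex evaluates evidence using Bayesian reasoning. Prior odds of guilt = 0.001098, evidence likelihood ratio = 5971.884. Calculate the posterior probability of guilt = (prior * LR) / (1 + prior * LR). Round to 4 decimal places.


Bayesian evidence evaluation:
Posterior odds = prior_odds * LR = 0.001098 * 5971.884 = 6.557129
Posterior probability = posterior_odds / (1 + posterior_odds)
= 6.557129 / (1 + 6.557129)
= 6.557129 / 7.557129
= 0.8677

0.8677


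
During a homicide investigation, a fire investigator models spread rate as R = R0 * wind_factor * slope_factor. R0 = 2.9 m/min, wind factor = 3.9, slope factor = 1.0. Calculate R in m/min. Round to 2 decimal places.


Fire spread rate calculation:
R = R0 * wind_factor * slope_factor
= 2.9 * 3.9 * 1.0
= 11.31 * 1.0
= 11.31 m/min

11.31


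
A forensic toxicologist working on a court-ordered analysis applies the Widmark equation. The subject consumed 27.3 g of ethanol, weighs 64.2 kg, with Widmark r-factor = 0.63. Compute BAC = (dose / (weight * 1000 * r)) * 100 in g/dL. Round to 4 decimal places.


Applying the Widmark formula:
BAC = (dose_g / (body_wt * 1000 * r)) * 100
Denominator = 64.2 * 1000 * 0.63 = 40446
BAC = (27.3 / 40446) * 100
BAC = 0.0675 g/dL

0.0675


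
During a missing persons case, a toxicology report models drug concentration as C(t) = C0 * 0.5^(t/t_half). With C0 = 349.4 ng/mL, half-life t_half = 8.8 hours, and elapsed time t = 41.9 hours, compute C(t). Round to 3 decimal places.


Drug concentration decay:
Number of half-lives = t / t_half = 41.9 / 8.8 = 4.761364
Decay factor = 0.5^4.761364 = 0.03687114
C(t) = 349.4 * 0.03687114 = 12.883 ng/mL

12.883


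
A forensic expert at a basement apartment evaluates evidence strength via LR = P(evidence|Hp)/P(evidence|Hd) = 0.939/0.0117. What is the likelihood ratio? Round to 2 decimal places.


Likelihood ratio calculation:
LR = P(E|Hp) / P(E|Hd)
LR = 0.939 / 0.0117
LR = 80.26

80.26


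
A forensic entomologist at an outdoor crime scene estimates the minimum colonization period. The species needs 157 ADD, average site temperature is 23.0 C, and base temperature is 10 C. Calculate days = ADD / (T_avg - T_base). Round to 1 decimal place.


Insect development time:
Effective temperature = avg_temp - T_base = 23.0 - 10 = 13.0 C
Days = ADD / effective_temp = 157 / 13.0 = 12.1 days

12.1


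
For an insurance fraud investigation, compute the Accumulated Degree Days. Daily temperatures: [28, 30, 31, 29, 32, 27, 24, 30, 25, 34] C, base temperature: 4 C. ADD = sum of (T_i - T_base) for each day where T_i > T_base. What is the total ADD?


Computing ADD day by day:
Day 1: max(0, 28 - 4) = 24
Day 2: max(0, 30 - 4) = 26
Day 3: max(0, 31 - 4) = 27
Day 4: max(0, 29 - 4) = 25
Day 5: max(0, 32 - 4) = 28
Day 6: max(0, 27 - 4) = 23
Day 7: max(0, 24 - 4) = 20
Day 8: max(0, 30 - 4) = 26
Day 9: max(0, 25 - 4) = 21
Day 10: max(0, 34 - 4) = 30
Total ADD = 250

250


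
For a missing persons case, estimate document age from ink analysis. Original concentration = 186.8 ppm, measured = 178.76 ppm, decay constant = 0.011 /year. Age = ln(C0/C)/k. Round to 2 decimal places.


Document age estimation:
C0/C = 186.8 / 178.76 = 1.044977
ln(C0/C) = 0.043995
t = 0.043995 / 0.011 = 4.00 years

4.00


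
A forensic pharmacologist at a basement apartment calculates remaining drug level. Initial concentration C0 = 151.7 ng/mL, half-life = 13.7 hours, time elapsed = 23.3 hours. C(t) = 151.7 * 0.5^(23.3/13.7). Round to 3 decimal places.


Drug concentration decay:
Number of half-lives = t / t_half = 23.3 / 13.7 = 1.70073
Decay factor = 0.5^1.70073 = 0.3076304
C(t) = 151.7 * 0.3076304 = 46.668 ng/mL

46.668


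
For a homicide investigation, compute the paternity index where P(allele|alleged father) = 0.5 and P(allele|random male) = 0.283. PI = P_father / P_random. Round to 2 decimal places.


Paternity Index calculation:
PI = P(allele|father) / P(allele|random)
PI = 0.5 / 0.283
PI = 1.77

1.77


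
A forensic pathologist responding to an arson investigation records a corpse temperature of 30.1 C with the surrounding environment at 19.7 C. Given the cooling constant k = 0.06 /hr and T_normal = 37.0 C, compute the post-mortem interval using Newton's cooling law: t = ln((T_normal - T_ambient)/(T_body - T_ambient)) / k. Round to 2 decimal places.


Using Newton's law of cooling:
t = ln((T_normal - T_ambient) / (T_body - T_ambient)) / k
T_normal - T_ambient = 17.3
T_body - T_ambient = 10.4
Ratio = 1.663462
ln(ratio) = 0.508901
t = 0.508901 / 0.06 = 8.48 hours

8.48


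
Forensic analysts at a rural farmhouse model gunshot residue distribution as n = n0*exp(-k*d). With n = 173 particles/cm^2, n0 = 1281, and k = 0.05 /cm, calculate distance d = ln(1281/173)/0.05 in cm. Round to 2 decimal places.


GSR distance calculation:
n0/n = 1281 / 173 = 7.404624
ln(n0/n) = 2.002105
d = 2.002105 / 0.05 = 40.04 cm

40.04


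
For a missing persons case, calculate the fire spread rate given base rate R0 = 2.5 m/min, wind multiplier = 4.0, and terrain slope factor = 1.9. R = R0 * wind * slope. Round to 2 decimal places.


Fire spread rate calculation:
R = R0 * wind_factor * slope_factor
= 2.5 * 4.0 * 1.9
= 10 * 1.9
= 19.00 m/min

19.00


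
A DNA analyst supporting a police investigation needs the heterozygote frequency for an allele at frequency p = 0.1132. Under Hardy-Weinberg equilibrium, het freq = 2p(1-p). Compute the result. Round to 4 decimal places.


Hardy-Weinberg heterozygote frequency:
q = 1 - p = 1 - 0.1132 = 0.8868
2pq = 2 * 0.1132 * 0.8868 = 0.2008

0.2008


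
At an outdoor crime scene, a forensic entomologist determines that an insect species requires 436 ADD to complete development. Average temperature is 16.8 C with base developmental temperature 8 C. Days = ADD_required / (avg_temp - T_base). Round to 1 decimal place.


Insect development time:
Effective temperature = avg_temp - T_base = 16.8 - 8 = 8.8 C
Days = ADD / effective_temp = 436 / 8.8 = 49.5 days

49.5


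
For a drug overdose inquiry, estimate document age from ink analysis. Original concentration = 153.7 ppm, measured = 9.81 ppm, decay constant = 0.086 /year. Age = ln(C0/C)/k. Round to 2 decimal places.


Document age estimation:
C0/C = 153.7 / 9.81 = 15.667686
ln(C0/C) = 2.7516
t = 2.7516 / 0.086 = 32.00 years

32.00


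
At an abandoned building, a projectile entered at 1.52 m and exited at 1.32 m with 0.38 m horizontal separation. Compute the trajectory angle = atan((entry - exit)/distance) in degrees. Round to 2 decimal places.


Bullet trajectory angle:
Height difference = 1.52 - 1.32 = 0.2 m
angle = atan(0.2 / 0.38)
angle = atan(0.526316)
angle = 27.76 degrees

27.76


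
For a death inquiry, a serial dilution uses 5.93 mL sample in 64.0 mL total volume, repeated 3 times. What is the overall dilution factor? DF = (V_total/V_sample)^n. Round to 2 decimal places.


Dilution factor calculation:
Single dilution = V_total / V_sample = 64.0 / 5.93 ≈ 10.79258
Number of dilutions = 3
Total DF = (64.0 / 5.93)^3 (full precision, rounded at the end) = 1257.12

1257.12


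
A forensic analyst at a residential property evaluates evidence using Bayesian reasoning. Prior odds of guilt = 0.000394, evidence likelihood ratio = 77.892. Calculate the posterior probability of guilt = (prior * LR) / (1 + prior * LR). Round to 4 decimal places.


Bayesian evidence evaluation:
Posterior odds = prior_odds * LR = 0.000394 * 77.892 = 0.03068945
Posterior probability = posterior_odds / (1 + posterior_odds)
= 0.03068945 / (1 + 0.03068945)
= 0.03068945 / 1.03068945
= 0.0298

0.0298


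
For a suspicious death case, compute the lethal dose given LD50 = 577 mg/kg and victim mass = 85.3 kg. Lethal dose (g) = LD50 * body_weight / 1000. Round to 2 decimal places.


Lethal dose calculation:
Lethal dose = LD50 * body_weight / 1000
= 577 * 85.3 / 1000
= 49218.1 / 1000
= 49.22 g

49.22


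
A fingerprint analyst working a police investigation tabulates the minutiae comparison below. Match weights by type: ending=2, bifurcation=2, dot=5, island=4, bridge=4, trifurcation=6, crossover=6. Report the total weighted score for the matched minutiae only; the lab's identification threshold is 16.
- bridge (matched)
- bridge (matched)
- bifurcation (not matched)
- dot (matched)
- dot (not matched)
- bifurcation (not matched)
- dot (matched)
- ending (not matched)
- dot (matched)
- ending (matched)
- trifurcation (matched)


Weighted minutiae match score:
  bridge: matched, +4 (running total 4)
  bridge: matched, +4 (running total 8)
  bifurcation: not matched, +0
  dot: matched, +5 (running total 13)
  dot: not matched, +0
  bifurcation: not matched, +0
  dot: matched, +5 (running total 18)
  ending: not matched, +0
  dot: matched, +5 (running total 23)
  ending: matched, +2 (running total 25)
  trifurcation: matched, +6 (running total 31)
Total score = 31
Threshold = 16; verdict = identification

31


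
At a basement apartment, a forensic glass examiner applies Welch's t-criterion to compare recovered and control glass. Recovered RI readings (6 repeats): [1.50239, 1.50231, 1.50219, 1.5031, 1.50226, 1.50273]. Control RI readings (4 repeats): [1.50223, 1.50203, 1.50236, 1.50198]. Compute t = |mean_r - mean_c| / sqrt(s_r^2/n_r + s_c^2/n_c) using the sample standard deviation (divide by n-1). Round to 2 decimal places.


Welch's t-criterion for glass RI comparison:
Recovered mean = sum / n_r = 9.01498 / 6 = 1.5024967
Control mean = sum / n_c = 6.0086 / 4 = 1.50215
Recovered sample variance s_r^2 = 1.22947e-07
Control sample variance s_c^2 = 3.12667e-08
Welch SE (unpooled) = sqrt(s_r^2/n_r + s_c^2/n_c) = sqrt(2.04911e-08 + 7.81667e-09) = sqrt(2.83078e-08) = 0.000168249
|mean_r - mean_c| = 0.000346667
t = 0.000346667 / 0.000168249 = 2.06

2.06


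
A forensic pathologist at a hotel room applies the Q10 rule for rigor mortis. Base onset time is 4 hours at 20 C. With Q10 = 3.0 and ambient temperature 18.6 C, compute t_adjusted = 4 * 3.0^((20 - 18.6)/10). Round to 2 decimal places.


Rigor mortis time adjustment:
Exponent = (T_ref - T_actual) / 10 = (20 - 18.6) / 10 = 0.14
Q10 factor = 3.0^0.14 = 1.16626
t_adjusted = 4 * 1.16626 = 4.67 hours

4.67


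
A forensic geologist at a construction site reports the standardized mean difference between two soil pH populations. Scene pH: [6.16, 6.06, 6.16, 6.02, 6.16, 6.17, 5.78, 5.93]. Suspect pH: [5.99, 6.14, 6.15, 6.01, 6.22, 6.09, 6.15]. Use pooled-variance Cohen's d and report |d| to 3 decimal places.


Pooled-variance Cohen's d for soil pH comparison:
Scene mean = 48.44 / 8 = 6.055
Suspect mean = 42.75 / 7 = 6.107143
Scene sample variance s_s^2 = 0.019829
Suspect sample variance s_c^2 = 0.006824
Pooled variance = ((n_s-1)*s_s^2 + (n_c-1)*s_c^2) / (n_s + n_c - 2) = 0.013826
Pooled SD = sqrt(0.013826) = 0.117584
Mean difference = -0.052143
|d| = |-0.052143| / 0.117584 = 0.443

0.443


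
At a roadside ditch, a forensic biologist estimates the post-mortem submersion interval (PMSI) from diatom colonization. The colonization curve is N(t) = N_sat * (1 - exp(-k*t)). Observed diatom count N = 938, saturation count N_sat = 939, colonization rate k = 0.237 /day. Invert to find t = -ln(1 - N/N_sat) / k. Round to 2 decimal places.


PMSI from diatom colonization curve:
N / N_sat = 938 / 939 = 0.998935
1 - N/N_sat = 0.001065
ln(1 - N/N_sat) = -6.84478
t = -ln(1 - N/N_sat) / k = -(-6.84478) / 0.237 = 28.88 days

28.88


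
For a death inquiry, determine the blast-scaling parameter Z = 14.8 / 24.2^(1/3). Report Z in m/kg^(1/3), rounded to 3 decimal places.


Scaled distance calculation:
W^(1/3) = 24.2^(1/3) = 2.892489
Z = R / W^(1/3) = 14.8 / 2.892489
Z = 5.117 m/kg^(1/3)

5.117


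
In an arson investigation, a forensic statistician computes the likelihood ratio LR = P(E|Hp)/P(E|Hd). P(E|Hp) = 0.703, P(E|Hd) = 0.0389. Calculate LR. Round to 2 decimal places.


Likelihood ratio calculation:
LR = P(E|Hp) / P(E|Hd)
LR = 0.703 / 0.0389
LR = 18.07

18.07


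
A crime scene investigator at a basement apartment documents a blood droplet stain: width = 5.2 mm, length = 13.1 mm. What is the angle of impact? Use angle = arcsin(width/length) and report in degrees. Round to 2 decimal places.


Blood spatter impact angle calculation:
width / length = 5.2 / 13.1 = 0.396947
angle = arcsin(0.396947)
angle = 23.39 degrees

23.39


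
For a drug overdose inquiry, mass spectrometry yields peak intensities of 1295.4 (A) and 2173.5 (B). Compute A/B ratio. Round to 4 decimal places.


Spectral peak ratio:
Peak A = 1295.4 counts
Peak B = 2173.5 counts
Ratio = 1295.4 / 2173.5 = 0.5960

0.5960


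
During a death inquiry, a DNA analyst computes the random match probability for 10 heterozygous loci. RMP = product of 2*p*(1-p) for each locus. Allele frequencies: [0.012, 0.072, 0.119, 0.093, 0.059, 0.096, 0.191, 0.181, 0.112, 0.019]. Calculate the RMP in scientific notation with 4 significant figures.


Computing RMP for 10 loci:
Locus 1: 2 * 0.012 * 0.988 = 0.023712
Locus 2: 2 * 0.072 * 0.928 = 0.133632
Locus 3: 2 * 0.119 * 0.881 = 0.209678
Locus 4: 2 * 0.093 * 0.907 = 0.168702
Locus 5: 2 * 0.059 * 0.941 = 0.111038
Locus 6: 2 * 0.096 * 0.904 = 0.173568
Locus 7: 2 * 0.191 * 0.809 = 0.309038
Locus 8: 2 * 0.181 * 0.819 = 0.296478
Locus 9: 2 * 0.112 * 0.888 = 0.198912
Locus 10: 2 * 0.019 * 0.981 = 0.037278
RMP = 1.468e-09

1.468e-09


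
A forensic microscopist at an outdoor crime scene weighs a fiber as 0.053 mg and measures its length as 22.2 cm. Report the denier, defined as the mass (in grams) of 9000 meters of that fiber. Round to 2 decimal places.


Denier calculation:
Mass in grams = 0.053 mg / 1000 = 0.000053 g
Length in meters = 22.2 cm / 100 = 0.222 m
Linear density = mass / length = 0.000053 / 0.222 = 0.00023874 g/m
Denier = (g/m) * 9000 = 0.00023874 * 9000 = 2.15

2.15


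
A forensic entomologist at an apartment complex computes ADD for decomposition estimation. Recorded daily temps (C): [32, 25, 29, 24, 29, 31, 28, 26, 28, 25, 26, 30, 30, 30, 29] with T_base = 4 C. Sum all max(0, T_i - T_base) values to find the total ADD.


Computing ADD day by day:
Day 1: max(0, 32 - 4) = 28
Day 2: max(0, 25 - 4) = 21
Day 3: max(0, 29 - 4) = 25
Day 4: max(0, 24 - 4) = 20
Day 5: max(0, 29 - 4) = 25
Day 6: max(0, 31 - 4) = 27
Day 7: max(0, 28 - 4) = 24
Day 8: max(0, 26 - 4) = 22
Day 9: max(0, 28 - 4) = 24
Day 10: max(0, 25 - 4) = 21
Day 11: max(0, 26 - 4) = 22
Day 12: max(0, 30 - 4) = 26
Day 13: max(0, 30 - 4) = 26
Day 14: max(0, 30 - 4) = 26
Day 15: max(0, 29 - 4) = 25
Total ADD = 362

362


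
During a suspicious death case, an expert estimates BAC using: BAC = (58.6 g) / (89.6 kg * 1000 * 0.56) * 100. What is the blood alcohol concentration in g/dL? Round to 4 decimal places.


Applying the Widmark formula:
BAC = (dose_g / (body_wt * 1000 * r)) * 100
Denominator = 89.6 * 1000 * 0.56 = 50176
BAC = (58.6 / 50176) * 100
BAC = 0.1168 g/dL

0.1168


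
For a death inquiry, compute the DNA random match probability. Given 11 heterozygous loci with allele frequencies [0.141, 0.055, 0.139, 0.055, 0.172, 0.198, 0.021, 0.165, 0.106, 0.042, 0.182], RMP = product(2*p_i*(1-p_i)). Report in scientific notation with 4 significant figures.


Computing RMP for 11 loci:
Locus 1: 2 * 0.141 * 0.859 = 0.242238
Locus 2: 2 * 0.055 * 0.945 = 0.10395
Locus 3: 2 * 0.139 * 0.861 = 0.239358
Locus 4: 2 * 0.055 * 0.945 = 0.10395
Locus 5: 2 * 0.172 * 0.828 = 0.284832
Locus 6: 2 * 0.198 * 0.802 = 0.317592
Locus 7: 2 * 0.021 * 0.979 = 0.041118
Locus 8: 2 * 0.165 * 0.835 = 0.27555
Locus 9: 2 * 0.106 * 0.894 = 0.189528
Locus 10: 2 * 0.042 * 0.958 = 0.080472
Locus 11: 2 * 0.182 * 0.818 = 0.297752
RMP = 2.916e-09

2.916e-09


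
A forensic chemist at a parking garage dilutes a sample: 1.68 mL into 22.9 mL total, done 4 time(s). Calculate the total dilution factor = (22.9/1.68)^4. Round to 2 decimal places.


Dilution factor calculation:
Single dilution = V_total / V_sample = 22.9 / 1.68 ≈ 13.630952
Number of dilutions = 4
Total DF = (22.9 / 1.68)^4 (full precision, rounded at the end) = 34522.70

34522.70


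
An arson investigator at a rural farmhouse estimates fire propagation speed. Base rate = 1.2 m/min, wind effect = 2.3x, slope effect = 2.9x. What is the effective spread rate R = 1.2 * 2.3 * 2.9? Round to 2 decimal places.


Fire spread rate calculation:
R = R0 * wind_factor * slope_factor
= 1.2 * 2.3 * 2.9
= 2.76 * 2.9
= 8.00 m/min

8.00


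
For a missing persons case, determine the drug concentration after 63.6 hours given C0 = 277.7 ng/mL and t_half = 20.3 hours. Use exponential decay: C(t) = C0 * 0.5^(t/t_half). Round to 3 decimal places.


Drug concentration decay:
Number of half-lives = t / t_half = 63.6 / 20.3 = 3.133005
Decay factor = 0.5^3.133005 = 0.11399125
C(t) = 277.7 * 0.11399125 = 31.655 ng/mL

31.655


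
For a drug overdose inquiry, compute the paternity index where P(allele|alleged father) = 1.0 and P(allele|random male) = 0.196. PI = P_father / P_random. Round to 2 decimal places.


Paternity Index calculation:
PI = P(allele|father) / P(allele|random)
PI = 1.0 / 0.196
PI = 5.10

5.10


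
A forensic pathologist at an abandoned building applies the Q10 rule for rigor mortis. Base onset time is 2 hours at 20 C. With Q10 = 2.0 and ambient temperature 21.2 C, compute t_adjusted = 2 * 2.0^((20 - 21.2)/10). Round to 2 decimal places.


Rigor mortis time adjustment:
Exponent = (T_ref - T_actual) / 10 = (20 - 21.2) / 10 = -0.12
Q10 factor = 2.0^-0.12 = 0.92019
t_adjusted = 2 * 0.92019 = 1.84 hours

1.84


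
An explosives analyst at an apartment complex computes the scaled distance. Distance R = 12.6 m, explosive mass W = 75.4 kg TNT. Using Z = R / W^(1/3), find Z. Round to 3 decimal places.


Scaled distance calculation:
W^(1/3) = 75.4^(1/3) = 4.224647
Z = R / W^(1/3) = 12.6 / 4.224647
Z = 2.982 m/kg^(1/3)

2.982


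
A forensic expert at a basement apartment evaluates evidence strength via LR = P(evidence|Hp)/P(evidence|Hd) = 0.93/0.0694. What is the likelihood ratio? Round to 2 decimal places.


Likelihood ratio calculation:
LR = P(E|Hp) / P(E|Hd)
LR = 0.93 / 0.0694
LR = 13.40

13.40


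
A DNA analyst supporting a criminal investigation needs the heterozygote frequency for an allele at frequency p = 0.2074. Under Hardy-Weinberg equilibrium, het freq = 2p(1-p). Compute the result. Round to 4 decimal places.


Hardy-Weinberg heterozygote frequency:
q = 1 - p = 1 - 0.2074 = 0.7926
2pq = 2 * 0.2074 * 0.7926 = 0.3288

0.3288


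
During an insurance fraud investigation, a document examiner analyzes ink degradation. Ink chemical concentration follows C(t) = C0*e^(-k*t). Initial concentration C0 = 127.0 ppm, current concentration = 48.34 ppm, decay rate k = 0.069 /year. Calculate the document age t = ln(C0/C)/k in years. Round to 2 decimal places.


Document age estimation:
C0/C = 127.0 / 48.34 = 2.627224
ln(C0/C) = 0.965928
t = 0.965928 / 0.069 = 14.00 years

14.00


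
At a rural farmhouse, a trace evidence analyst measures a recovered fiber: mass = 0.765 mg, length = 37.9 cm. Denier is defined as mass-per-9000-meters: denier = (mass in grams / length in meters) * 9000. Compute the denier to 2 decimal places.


Denier calculation:
Mass in grams = 0.765 mg / 1000 = 0.000765 g
Length in meters = 37.9 cm / 100 = 0.379 m
Linear density = mass / length = 0.000765 / 0.379 = 0.00201847 g/m
Denier = (g/m) * 9000 = 0.00201847 * 9000 = 18.17

18.17


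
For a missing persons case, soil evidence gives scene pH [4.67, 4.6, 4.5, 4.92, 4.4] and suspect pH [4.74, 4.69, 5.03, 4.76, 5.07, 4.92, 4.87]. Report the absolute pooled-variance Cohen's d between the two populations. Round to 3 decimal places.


Pooled-variance Cohen's d for soil pH comparison:
Scene mean = 23.09 / 5 = 4.618
Suspect mean = 34.08 / 7 = 4.868571
Scene sample variance s_s^2 = 0.03892
Suspect sample variance s_c^2 = 0.021581
Pooled variance = ((n_s-1)*s_s^2 + (n_c-1)*s_c^2) / (n_s + n_c - 2) = 0.028517
Pooled SD = sqrt(0.028517) = 0.16887
Mean difference = -0.250571
|d| = |-0.250571| / 0.16887 = 1.484

1.484


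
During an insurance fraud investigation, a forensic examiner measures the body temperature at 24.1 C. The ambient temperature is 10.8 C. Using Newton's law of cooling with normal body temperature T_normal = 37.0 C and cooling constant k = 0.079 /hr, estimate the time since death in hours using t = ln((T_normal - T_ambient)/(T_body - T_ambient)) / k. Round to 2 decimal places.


Using Newton's law of cooling:
t = ln((T_normal - T_ambient) / (T_body - T_ambient)) / k
T_normal - T_ambient = 26.2
T_body - T_ambient = 13.3
Ratio = 1.969925
ln(ratio) = 0.677995
t = 0.677995 / 0.079 = 8.58 hours

8.58


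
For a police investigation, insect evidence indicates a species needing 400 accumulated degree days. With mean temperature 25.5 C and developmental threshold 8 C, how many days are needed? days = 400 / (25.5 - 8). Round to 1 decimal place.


Insect development time:
Effective temperature = avg_temp - T_base = 25.5 - 8 = 17.5 C
Days = ADD / effective_temp = 400 / 17.5 = 22.9 days

22.9


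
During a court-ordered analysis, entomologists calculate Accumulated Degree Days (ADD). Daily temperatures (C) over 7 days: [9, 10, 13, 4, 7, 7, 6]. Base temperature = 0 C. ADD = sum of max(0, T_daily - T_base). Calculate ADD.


Computing ADD day by day:
Day 1: max(0, 9 - 0) = 9
Day 2: max(0, 10 - 0) = 10
Day 3: max(0, 13 - 0) = 13
Day 4: max(0, 4 - 0) = 4
Day 5: max(0, 7 - 0) = 7
Day 6: max(0, 7 - 0) = 7
Day 7: max(0, 6 - 0) = 6
Total ADD = 56

56


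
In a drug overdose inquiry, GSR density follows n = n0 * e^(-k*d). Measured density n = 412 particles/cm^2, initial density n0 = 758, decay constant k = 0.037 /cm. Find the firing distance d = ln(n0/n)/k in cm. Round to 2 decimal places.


GSR distance calculation:
n0/n = 758 / 412 = 1.839806
ln(n0/n) = 0.60966
d = 0.60966 / 0.037 = 16.48 cm

16.48


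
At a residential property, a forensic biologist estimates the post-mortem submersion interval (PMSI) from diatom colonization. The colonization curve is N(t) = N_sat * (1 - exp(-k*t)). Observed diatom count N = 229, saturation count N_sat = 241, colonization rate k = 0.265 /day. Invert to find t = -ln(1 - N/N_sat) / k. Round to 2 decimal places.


PMSI from diatom colonization curve:
N / N_sat = 229 / 241 = 0.950207
1 - N/N_sat = 0.049793
ln(1 - N/N_sat) = -2.999881
t = -ln(1 - N/N_sat) / k = -(-2.999881) / 0.265 = 11.32 days

11.32


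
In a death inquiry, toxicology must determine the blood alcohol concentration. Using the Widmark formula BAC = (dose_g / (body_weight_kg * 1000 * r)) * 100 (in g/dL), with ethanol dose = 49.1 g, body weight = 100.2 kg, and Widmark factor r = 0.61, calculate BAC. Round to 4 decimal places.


Applying the Widmark formula:
BAC = (dose_g / (body_wt * 1000 * r)) * 100
Denominator = 100.2 * 1000 * 0.61 = 61122
BAC = (49.1 / 61122) * 100
BAC = 0.0803 g/dL

0.0803


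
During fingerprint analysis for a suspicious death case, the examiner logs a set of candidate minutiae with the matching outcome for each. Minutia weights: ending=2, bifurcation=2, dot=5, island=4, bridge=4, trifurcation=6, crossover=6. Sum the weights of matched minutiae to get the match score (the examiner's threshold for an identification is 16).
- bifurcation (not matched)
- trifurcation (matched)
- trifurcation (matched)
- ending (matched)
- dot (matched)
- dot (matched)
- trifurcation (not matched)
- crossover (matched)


Weighted minutiae match score:
  bifurcation: not matched, +0
  trifurcation: matched, +6 (running total 6)
  trifurcation: matched, +6 (running total 12)
  ending: matched, +2 (running total 14)
  dot: matched, +5 (running total 19)
  dot: matched, +5 (running total 24)
  trifurcation: not matched, +0
  crossover: matched, +6 (running total 30)
Total score = 30
Threshold = 16; verdict = identification

30


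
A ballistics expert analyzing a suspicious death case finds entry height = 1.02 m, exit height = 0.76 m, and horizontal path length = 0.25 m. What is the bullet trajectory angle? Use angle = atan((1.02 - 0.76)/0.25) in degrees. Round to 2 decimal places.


Bullet trajectory angle:
Height difference = 1.02 - 0.76 = 0.26 m
angle = atan(0.26 / 0.25)
angle = atan(1.04)
angle = 46.12 degrees

46.12


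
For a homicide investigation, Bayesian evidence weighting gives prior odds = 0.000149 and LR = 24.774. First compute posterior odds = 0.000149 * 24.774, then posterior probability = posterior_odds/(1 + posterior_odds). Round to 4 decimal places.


Bayesian evidence evaluation:
Posterior odds = prior_odds * LR = 0.000149 * 24.774 = 0.003691326
Posterior probability = posterior_odds / (1 + posterior_odds)
= 0.003691326 / (1 + 0.003691326)
= 0.003691326 / 1.003691326
= 0.0037

0.0037


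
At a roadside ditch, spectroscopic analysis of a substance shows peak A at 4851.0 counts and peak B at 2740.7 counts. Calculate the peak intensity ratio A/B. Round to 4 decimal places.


Spectral peak ratio:
Peak A = 4851.0 counts
Peak B = 2740.7 counts
Ratio = 4851.0 / 2740.7 = 1.7700

1.7700


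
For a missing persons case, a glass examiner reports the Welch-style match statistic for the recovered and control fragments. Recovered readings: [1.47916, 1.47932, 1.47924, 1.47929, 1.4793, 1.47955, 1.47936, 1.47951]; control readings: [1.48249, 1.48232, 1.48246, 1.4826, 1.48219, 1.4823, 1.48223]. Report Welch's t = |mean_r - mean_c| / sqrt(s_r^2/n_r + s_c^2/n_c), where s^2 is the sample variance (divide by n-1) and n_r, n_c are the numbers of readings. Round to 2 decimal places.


Welch's t-criterion for glass RI comparison:
Recovered mean = sum / n_r = 11.83473 / 8 = 1.4793413
Control mean = sum / n_c = 10.37659 / 7 = 1.48237
Recovered sample variance s_r^2 = 1.71839e-08
Control sample variance s_c^2 = 2.24667e-08
Welch SE (unpooled) = sqrt(s_r^2/n_r + s_c^2/n_c) = sqrt(2.14799e-09 + 3.20952e-09) = sqrt(5.35751e-09) = 7.3195e-05
|mean_r - mean_c| = 0.00302875
t = 0.00302875 / 7.3195e-05 = 41.38

41.38


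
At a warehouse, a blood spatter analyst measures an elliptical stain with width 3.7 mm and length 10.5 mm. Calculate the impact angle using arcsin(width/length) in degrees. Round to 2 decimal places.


Blood spatter impact angle calculation:
width / length = 3.7 / 10.5 = 0.352381
angle = arcsin(0.352381)
angle = 20.63 degrees

20.63


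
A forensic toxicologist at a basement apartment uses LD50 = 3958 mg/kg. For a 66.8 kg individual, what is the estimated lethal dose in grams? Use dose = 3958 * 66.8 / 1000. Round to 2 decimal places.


Lethal dose calculation:
Lethal dose = LD50 * body_weight / 1000
= 3958 * 66.8 / 1000
= 264394.4 / 1000
= 264.39 g

264.39


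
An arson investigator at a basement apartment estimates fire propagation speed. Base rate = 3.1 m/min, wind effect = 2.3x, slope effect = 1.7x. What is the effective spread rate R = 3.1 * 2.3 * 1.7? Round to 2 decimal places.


Fire spread rate calculation:
R = R0 * wind_factor * slope_factor
= 3.1 * 2.3 * 1.7
= 7.13 * 1.7
= 12.12 m/min

12.12


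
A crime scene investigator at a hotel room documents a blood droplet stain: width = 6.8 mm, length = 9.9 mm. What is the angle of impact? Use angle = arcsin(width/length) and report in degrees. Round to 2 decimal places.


Blood spatter impact angle calculation:
width / length = 6.8 / 9.9 = 0.686869
angle = arcsin(0.686869)
angle = 43.38 degrees

43.38


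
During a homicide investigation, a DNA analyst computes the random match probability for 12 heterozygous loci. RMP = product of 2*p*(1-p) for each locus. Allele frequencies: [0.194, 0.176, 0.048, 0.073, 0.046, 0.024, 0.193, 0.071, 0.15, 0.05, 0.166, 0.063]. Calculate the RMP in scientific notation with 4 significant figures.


Computing RMP for 12 loci:
Locus 1: 2 * 0.194 * 0.806 = 0.312728
Locus 2: 2 * 0.176 * 0.824 = 0.290048
Locus 3: 2 * 0.048 * 0.952 = 0.091392
Locus 4: 2 * 0.073 * 0.927 = 0.135342
Locus 5: 2 * 0.046 * 0.954 = 0.087768
Locus 6: 2 * 0.024 * 0.976 = 0.046848
Locus 7: 2 * 0.193 * 0.807 = 0.311502
Locus 8: 2 * 0.071 * 0.929 = 0.131918
Locus 9: 2 * 0.15 * 0.85 = 0.255
Locus 10: 2 * 0.05 * 0.95 = 0.095
Locus 11: 2 * 0.166 * 0.834 = 0.276888
Locus 12: 2 * 0.063 * 0.937 = 0.118062
RMP = 1.501e-10

1.501e-10


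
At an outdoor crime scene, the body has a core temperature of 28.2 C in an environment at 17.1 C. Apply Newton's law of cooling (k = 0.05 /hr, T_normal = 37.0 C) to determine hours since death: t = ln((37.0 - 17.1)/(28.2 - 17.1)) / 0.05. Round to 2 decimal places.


Using Newton's law of cooling:
t = ln((T_normal - T_ambient) / (T_body - T_ambient)) / k
T_normal - T_ambient = 19.9
T_body - T_ambient = 11.1
Ratio = 1.792793
ln(ratio) = 0.583775
t = 0.583775 / 0.05 = 11.68 hours

11.68


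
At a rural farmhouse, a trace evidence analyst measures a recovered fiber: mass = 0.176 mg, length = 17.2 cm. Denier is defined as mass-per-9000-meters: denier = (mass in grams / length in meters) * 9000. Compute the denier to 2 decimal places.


Denier calculation:
Mass in grams = 0.176 mg / 1000 = 0.000176 g
Length in meters = 17.2 cm / 100 = 0.172 m
Linear density = mass / length = 0.000176 / 0.172 = 0.00102326 g/m
Denier = (g/m) * 9000 = 0.00102326 * 9000 = 9.21

9.21


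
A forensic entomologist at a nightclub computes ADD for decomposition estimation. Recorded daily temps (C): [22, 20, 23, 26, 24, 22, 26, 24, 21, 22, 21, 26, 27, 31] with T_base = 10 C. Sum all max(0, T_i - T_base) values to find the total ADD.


Computing ADD day by day:
Day 1: max(0, 22 - 10) = 12
Day 2: max(0, 20 - 10) = 10
Day 3: max(0, 23 - 10) = 13
Day 4: max(0, 26 - 10) = 16
Day 5: max(0, 24 - 10) = 14
Day 6: max(0, 22 - 10) = 12
Day 7: max(0, 26 - 10) = 16
Day 8: max(0, 24 - 10) = 14
Day 9: max(0, 21 - 10) = 11
Day 10: max(0, 22 - 10) = 12
Day 11: max(0, 21 - 10) = 11
Day 12: max(0, 26 - 10) = 16
Day 13: max(0, 27 - 10) = 17
Day 14: max(0, 31 - 10) = 21
Total ADD = 195

195


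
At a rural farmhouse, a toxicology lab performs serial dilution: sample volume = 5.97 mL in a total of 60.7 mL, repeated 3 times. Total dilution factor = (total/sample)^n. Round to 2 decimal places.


Dilution factor calculation:
Single dilution = V_total / V_sample = 60.7 / 5.97 ≈ 10.167504
Number of dilutions = 3
Total DF = (60.7 / 5.97)^3 (full precision, rounded at the end) = 1051.10

1051.10


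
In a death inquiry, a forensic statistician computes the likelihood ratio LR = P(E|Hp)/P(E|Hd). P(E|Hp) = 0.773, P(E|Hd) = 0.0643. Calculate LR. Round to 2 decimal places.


Likelihood ratio calculation:
LR = P(E|Hp) / P(E|Hd)
LR = 0.773 / 0.0643
LR = 12.02

12.02


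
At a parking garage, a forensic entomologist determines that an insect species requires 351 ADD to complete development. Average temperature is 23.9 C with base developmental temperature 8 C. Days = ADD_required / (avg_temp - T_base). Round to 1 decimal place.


Insect development time:
Effective temperature = avg_temp - T_base = 23.9 - 8 = 15.9 C
Days = ADD / effective_temp = 351 / 15.9 = 22.1 days

22.1


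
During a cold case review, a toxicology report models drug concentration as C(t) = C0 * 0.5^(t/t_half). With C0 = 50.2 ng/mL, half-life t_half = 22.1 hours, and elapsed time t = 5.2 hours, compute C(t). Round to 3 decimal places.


Drug concentration decay:
Number of half-lives = t / t_half = 5.2 / 22.1 = 0.235294
Decay factor = 0.5^0.235294 = 0.84951186
C(t) = 50.2 * 0.84951186 = 42.645 ng/mL

42.645


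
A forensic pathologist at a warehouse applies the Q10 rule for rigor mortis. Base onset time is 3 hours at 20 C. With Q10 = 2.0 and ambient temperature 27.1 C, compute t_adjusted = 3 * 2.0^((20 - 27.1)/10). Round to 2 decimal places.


Rigor mortis time adjustment:
Exponent = (T_ref - T_actual) / 10 = (20 - 27.1) / 10 = -0.71
Q10 factor = 2.0^-0.71 = 0.61132
t_adjusted = 3 * 0.61132 = 1.83 hours

1.83
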